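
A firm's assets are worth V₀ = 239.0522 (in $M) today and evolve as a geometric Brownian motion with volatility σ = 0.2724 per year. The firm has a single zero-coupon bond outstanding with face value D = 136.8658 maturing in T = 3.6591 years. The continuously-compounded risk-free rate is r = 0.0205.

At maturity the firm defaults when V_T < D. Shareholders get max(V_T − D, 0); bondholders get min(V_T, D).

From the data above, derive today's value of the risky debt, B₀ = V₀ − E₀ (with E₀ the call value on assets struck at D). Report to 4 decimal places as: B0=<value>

B0=122.1407

Equity is a call on the firm's assets struck at D = 136.8658:
d₁ = [ln(V₀/D) + (r + σ²/2)T] / (σ√T)
   = [ln(239.0522/136.8658) + (0.0205 + 0.5·0.2724²)·3.6591] / (0.2724·√3.6591)
   = [0.557681 + 0.210767] / 0.521068 = 1.474757
d₂ = d₁ − σ√T = 1.474757 − 0.521068 = 0.953689
N(d₁) = 0.929861,  N(d₂) = 0.829880,  e^(−rT) = 0.927733
E₀ = V₀·N(d₁) − D·e^(−rT)·N(d₂)
   = 239.0522·0.929861 − 136.8658·0.927733·0.829880 = 116.911474
B₀ = V₀ − E₀ = 239.0522 − 116.911474 = 122.140726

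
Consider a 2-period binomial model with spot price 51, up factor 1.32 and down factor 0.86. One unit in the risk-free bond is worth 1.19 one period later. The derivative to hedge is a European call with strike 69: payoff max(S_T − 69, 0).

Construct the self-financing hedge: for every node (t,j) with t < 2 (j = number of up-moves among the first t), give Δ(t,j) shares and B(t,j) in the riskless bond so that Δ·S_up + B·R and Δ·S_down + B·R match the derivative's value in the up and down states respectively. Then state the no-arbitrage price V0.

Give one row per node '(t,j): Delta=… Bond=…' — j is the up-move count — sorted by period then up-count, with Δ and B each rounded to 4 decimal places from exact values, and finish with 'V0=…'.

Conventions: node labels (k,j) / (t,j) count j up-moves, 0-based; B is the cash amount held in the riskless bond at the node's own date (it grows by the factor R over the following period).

(0,0): Delta=0.5104 Bond=-18.8120
(1,0): Delta=0.0000 Bond=0.0000
(1,1): Delta=0.6414 Bond=-31.2051
V0=7.2186

No-arbitrage ⇒ martingale measure with p* = (R−d)/(u−d) = 0.7174.
Payoffs at expiry: V(2,0)=0.0000, V(2,1)=0.0000, V(2,2)=19.8624
Node (1,0) S=43.8600: V=(p*·0.0000+(1−p*)·0.0000)/1.19=0.0000; Δ=(0.0000−0.0000)/(57.8952−37.7196)=0.0000; B=V−Δ·S=0.0000
Node (1,1) S=67.3200: V=(p*·19.8624+(1−p*)·0.0000)/1.19=11.9740; Δ=(19.8624−0.0000)/(88.8624−57.8952)=0.6414; B=V−Δ·S=-31.2051
Node (0,0) S=51.0000: V=(p*·11.9740+(1−p*)·0.0000)/1.19=7.2186; Δ=(11.9740−0.0000)/(67.3200−43.8600)=0.5104; B=V−Δ·S=-18.8120
As a check, the time-0 holding Δ(0,0)·S0 + B(0,0) comes to 7.2186 — exactly V0.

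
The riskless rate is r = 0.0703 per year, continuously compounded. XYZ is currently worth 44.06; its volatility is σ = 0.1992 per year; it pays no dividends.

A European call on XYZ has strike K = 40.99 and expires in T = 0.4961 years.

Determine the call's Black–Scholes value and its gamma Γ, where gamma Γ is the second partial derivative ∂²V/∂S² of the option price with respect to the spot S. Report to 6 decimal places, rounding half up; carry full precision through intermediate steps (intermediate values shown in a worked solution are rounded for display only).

σ√T = 0.1992·√0.4961 = 0.140305
d₁ = (ln(S/K) + (r+σ²/2)T) / (σ√T) = (ln(44.06/40.99) + (0.0703+0.1992²/2)·0.4961) / 0.140305 = (0.072224 + 0.044719) / 0.140305 = 0.833489
d₂ = d₁ − σ√T = 0.833489 − 0.140305 = 0.693183
e^{−rT} = 0.965725
N(d₁) = 0.797715,  N(d₂) = 0.755903
Call price V = S·N(d₁) − K·e^{−rT}·N(d₂) = 35.147339 − 29.922470 = 5.224868
φ(d₁) = (1/√(2π))·e^{−d₁²/2} = 0.281875
Γ = φ(d₁) / (S·σ·√T) = 0.045597

price = 5.224868
Γ = 0.045597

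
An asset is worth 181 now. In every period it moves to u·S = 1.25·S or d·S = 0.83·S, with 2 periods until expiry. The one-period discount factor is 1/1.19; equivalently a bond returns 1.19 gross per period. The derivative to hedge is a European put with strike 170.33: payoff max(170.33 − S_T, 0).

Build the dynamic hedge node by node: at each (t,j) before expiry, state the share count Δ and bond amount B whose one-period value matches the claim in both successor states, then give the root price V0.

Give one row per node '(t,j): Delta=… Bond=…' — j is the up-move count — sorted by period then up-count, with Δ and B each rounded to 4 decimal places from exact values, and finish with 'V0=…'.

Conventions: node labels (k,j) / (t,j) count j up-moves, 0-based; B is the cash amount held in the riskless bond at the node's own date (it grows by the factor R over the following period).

(0,0): Delta=-0.0721 Bond=13.7027
(1,0): Delta=-0.7233 Bond=114.1434
(1,1): Delta=0.0000 Bond=0.0000
V0=0.6577

Under the risk-neutral measure, an up-move has probability p* = (R−d)/(u−d) = 0.8571 and values discount at R = 1.19.
Payoffs at expiry: V(2,0)=45.6391, V(2,1)=0.0000, V(2,2)=0.0000
  t=1,j=0: stock 150.2300 → up 187.7875 (V=0.0000), down 124.6909 (V=45.6391). Price 5.4789; hedge Δ=-0.7233, bond B=114.1434.
  t=1,j=1: stock 226.2500 → up 282.8125 (V=0.0000), down 187.7875 (V=0.0000). Price 0.0000; hedge Δ=0.0000, bond B=0.0000.
  t=0,j=0: stock 181.0000 → up 226.2500 (V=0.0000), down 150.2300 (V=5.4789). Price 0.6577; hedge Δ=-0.0721, bond B=13.7027.
Verification: the root portfolio costs Δ(0,0)·S0 + B(0,0) = 0.6577, matching V0.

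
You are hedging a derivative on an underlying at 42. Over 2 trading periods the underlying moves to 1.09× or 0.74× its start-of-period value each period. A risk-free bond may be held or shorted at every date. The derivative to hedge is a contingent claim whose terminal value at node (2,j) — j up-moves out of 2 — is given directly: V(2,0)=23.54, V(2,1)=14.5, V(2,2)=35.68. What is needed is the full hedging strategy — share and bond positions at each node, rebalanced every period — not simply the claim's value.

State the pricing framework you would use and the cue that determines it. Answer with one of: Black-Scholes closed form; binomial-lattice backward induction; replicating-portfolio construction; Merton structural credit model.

Key observation: since the answer must list Δ and B at each node of the 1.09/0.74 lattice on 42, the replicating-portfolio method — solving the two-state system at every node — is the one that applies.

framework: replicating-portfolio construction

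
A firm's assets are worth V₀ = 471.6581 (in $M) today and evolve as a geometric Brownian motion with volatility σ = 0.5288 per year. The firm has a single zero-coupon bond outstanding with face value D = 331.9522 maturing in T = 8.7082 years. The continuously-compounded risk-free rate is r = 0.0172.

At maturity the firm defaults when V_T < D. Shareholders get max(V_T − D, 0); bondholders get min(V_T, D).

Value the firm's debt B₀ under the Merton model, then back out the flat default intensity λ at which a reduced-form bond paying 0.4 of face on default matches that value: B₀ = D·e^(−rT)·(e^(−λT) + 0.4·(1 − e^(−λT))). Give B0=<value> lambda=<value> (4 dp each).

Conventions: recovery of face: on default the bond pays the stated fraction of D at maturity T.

B0=156.1763 lambda=0.1619

With assets at 471.6581 and a single debt payment of 331.9522 at 8.7082 years:
d₁ = [ln(V₀/D) + (r + σ²/2)T] / (σ√T)
   = [ln(471.6581/331.9522) + (0.0172 + 0.5·0.5288²)·8.7082] / (0.5288·√8.7082)
   = [0.351263 + 1.367316] / 1.560471 = 1.101321
d₂ = d₁ − σ√T = 1.101321 − 1.560471 = -0.459150
N(d₁) = 0.864621,  N(d₂) = 0.323063,  e^(−rT) = 0.860896
E₀ = V₀·N(d₁) − D·e^(−rT)·N(d₂)
   = 471.6581·0.864621 − 331.9522·0.860896·0.323063 = 315.481849
B₀ = V₀ − E₀ = 471.6581 − 315.481849 = 156.176251
e^(−λT) = (B₀·e^(rT)/D − 0.4)/(1 − 0.4) = (156.1763·1.161580/331.9522 − 0.4)/0.6 = 0.24416350
λ = −ln(0.24416350)/8.7082 = 0.161907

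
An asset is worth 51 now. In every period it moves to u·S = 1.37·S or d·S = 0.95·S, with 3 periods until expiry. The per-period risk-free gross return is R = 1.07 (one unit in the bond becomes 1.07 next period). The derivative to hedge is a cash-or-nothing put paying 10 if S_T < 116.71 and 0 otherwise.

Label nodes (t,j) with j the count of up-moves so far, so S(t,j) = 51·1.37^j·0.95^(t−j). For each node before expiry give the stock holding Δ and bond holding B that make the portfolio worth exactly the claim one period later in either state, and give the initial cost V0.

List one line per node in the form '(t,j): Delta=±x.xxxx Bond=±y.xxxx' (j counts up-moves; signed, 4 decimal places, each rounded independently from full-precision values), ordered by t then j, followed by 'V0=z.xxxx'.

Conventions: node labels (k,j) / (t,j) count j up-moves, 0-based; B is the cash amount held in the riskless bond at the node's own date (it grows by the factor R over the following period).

Since d<R<u, set p* = (R−d)/(u−d) = 0.2857; price each node as the discounted p*-expectation of its children.
At maturity the claim pays: V(3,0)=10.0000, V(3,1)=10.0000, V(3,2)=10.0000, V(3,3)=0.0000
  t=2,j=0: stock 46.0275 → up 63.0577 (V=10.0000), down 43.7261 (V=10.0000). Price 9.3458; hedge Δ=0.0000, bond B=9.3458.
  t=2,j=1: stock 66.3765 → up 90.9358 (V=10.0000), down 63.0577 (V=10.0000). Price 9.3458; hedge Δ=0.0000, bond B=9.3458.
  t=2,j=2: stock 95.7219 → up 131.1390 (V=0.0000), down 90.9358 (V=10.0000). Price 6.6756; hedge Δ=-0.2487, bond B=30.4851.
  t=1,j=0: stock 48.4500 → up 66.3765 (V=9.3458), down 46.0275 (V=9.3458). Price 8.7344; hedge Δ=0.0000, bond B=8.7344.
  t=1,j=1: stock 69.8700 → up 95.7219 (V=6.6756), down 66.3765 (V=9.3458). Price 8.0214; hedge Δ=-0.0910, bond B=14.3791.
  t=0,j=0: stock 51.0000 → up 69.8700 (V=8.0214), down 48.4500 (V=8.7344). Price 7.9726; hedge Δ=-0.0333, bond B=9.6702.
As a check, the time-0 holding Δ(0,0)·S0 + B(0,0) comes to 7.9726 — exactly V0.

(0,0): Delta=-0.0333 Bond=9.6702
(1,0): Delta=0.0000 Bond=8.7344
(1,1): Delta=-0.0910 Bond=14.3791
(2,0): Delta=0.0000 Bond=9.3458
(2,1): Delta=0.0000 Bond=9.3458
(2,2): Delta=-0.2487 Bond=30.4851
V0=7.9726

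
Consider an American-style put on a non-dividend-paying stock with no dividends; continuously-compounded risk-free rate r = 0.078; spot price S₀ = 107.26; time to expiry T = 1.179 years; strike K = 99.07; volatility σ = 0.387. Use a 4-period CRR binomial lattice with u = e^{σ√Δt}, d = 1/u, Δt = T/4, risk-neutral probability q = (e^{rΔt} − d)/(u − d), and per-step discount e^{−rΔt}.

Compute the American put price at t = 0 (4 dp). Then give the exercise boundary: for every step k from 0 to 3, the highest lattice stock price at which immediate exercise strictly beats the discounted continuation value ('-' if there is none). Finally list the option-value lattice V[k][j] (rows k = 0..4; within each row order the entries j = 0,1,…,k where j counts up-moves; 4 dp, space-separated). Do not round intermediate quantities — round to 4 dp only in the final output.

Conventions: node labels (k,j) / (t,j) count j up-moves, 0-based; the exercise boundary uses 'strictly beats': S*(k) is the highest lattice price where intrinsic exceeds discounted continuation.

params: Δt=0.29475 u=1.23381 d=0.81050 q=0.50261 e^(-rΔt)=0.97727
t_4 payoffs: 52.7843 28.6101 0.0000 0.0000 0.0000
t_3: node(3,0) S=57.1077 payoff=41.9623 vs cont=39.7106 → 41.9623 [stop]  node(3,1) S=86.9341 payoff=12.1359 vs cont=13.9070 → 13.9070 [wait]  node(3,2) S=132.3383 payoff=0.0000 vs cont=0.0000 → 0.0000 [wait]  node(3,3) S=201.4564 payoff=0.0000 vs cont=0.0000 → 0.0000 [wait]  ⇒ S*(3)=57.1077
t_2: node(2,0) S=70.4599 payoff=28.6101 vs cont=27.2283 → 28.6101 [stop]  node(2,1) S=107.2600 payoff=0.0000 vs cont=6.7600 → 6.7600 [wait]  node(2,2) S=163.2801 payoff=0.0000 vs cont=0.0000 → 0.0000 [wait]  ⇒ S*(2)=70.4599
t_1: node(1,0) S=86.9341 payoff=12.1359 vs cont=17.2274 → 17.2274 [wait]  node(1,1) S=132.3383 payoff=0.0000 vs cont=3.2860 → 3.2860 [wait]  ⇒ S*(1)=-
t_0: node(0,0) S=107.2600 payoff=0.0000 vs cont=9.9881 → 9.9881 [wait]  ⇒ S*(0)=-

price = 9.9881
boundary = - - 70.4599 57.1077
tree:
9.9881
17.2274 3.2860
28.6101 6.7600 0.0000
41.9623 13.9070 0.0000 0.0000
52.7843 28.6101 0.0000 0.0000 0.0000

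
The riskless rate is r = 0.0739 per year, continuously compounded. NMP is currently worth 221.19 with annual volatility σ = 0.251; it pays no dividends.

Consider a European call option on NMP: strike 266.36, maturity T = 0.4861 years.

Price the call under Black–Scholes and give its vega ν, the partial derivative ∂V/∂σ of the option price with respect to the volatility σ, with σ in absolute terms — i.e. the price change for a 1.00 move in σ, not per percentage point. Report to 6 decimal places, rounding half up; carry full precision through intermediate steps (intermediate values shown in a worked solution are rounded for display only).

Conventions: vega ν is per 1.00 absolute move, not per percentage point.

σ√T = 0.251·√0.4861 = 0.174999
d₁ = (ln(S/K) + (r+σ²/2)T) / (σ√T) = (ln(221.19/266.36) + (0.0739+0.251²/2)·0.4861) / 0.174999 = (-0.185827 + 0.051235) / 0.174999 = -0.769097
d₂ = d₁ − σ√T = -0.769097 − 0.174999 = -0.944097
e^{−rT} = 0.964715
N(d₁) = 0.220918,  N(d₂) = 0.172560
Call price V = S·N(d₁) − K·e^{−rT}·N(d₂) = 48.864812 − 44.341304 = 4.523508
φ(d₁) = (1/√(2π))·e^{−d₁²/2} = 0.296801
ν = S·φ(d₁)·√T = 45.771327

price = 4.523508
ν = 45.771327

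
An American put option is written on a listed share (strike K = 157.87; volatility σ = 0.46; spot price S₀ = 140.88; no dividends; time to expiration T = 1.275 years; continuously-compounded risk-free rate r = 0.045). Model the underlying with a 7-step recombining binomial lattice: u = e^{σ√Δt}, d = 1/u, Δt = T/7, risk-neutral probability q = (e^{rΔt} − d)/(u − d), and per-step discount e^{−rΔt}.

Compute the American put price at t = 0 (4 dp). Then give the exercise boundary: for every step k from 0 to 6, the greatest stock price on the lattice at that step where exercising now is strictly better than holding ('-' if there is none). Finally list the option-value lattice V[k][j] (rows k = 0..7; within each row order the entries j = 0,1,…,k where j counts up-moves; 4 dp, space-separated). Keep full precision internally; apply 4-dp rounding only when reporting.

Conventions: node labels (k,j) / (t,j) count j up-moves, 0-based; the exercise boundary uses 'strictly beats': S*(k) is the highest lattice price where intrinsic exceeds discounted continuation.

Δt=0.18214  u=1.21692  d=0.82175  q=0.47190  discount=0.99184
step 7 (expiry): payoffs max(K−S,0) = 122.2228 105.0806 79.6950 42.1019 0.0000 0.0000 0.0000 0.0000
step 6: (k=6,j=0): S=43.3796, K−S=114.4904, hold=113.2017 ⇒ V=114.4904 exercise | (k=6,j=1): S=64.2402, K−S=93.6298, hold=92.3411 ⇒ V=93.6298 exercise | (k=6,j=2): S=95.1323, K−S=62.7377, hold=61.4490 ⇒ V=62.7377 exercise | (k=6,j=3): S=140.8800, K−S=16.9900, hold=22.0524 ⇒ V=22.0524 continue | (k=6,j=4): S=208.6270, K−S=0.0000, hold=0.0000 ⇒ V=0.0000 continue | (k=6,j=5): S=308.9524, K−S=0.0000, hold=0.0000 ⇒ V=0.0000 continue | (k=6,j=6): S=457.5228, K−S=0.0000, hold=0.0000 ⇒ V=0.0000 continue  boundary S*=95.1323
step 5: (k=5,j=0): S=52.7894, K−S=105.0806, hold=103.7919 ⇒ V=105.0806 exercise | (k=5,j=1): S=78.1750, K−S=79.6950, hold=78.4064 ⇒ V=79.6950 exercise | (k=5,j=2): S=115.7681, K−S=42.1019, hold=43.1827 ⇒ V=43.1827 continue | (k=5,j=3): S=171.4391, K−S=0.0000, hold=11.5507 ⇒ V=11.5507 continue | (k=5,j=4): S=253.8815, K−S=0.0000, hold=0.0000 ⇒ V=0.0000 continue | (k=5,j=5): S=375.9691, K−S=0.0000, hold=0.0000 ⇒ V=0.0000 continue  boundary S*=78.1750
step 4: (k=4,j=0): S=64.2402, K−S=93.6298, hold=92.3411 ⇒ V=93.6298 exercise | (k=4,j=1): S=95.1323, K−S=62.7377, hold=61.9548 ⇒ V=62.7377 exercise | (k=4,j=2): S=140.8800, K−S=16.9900, hold=28.0248 ⇒ V=28.0248 continue | (k=4,j=3): S=208.6270, K−S=0.0000, hold=6.0501 ⇒ V=6.0501 continue | (k=4,j=4): S=308.9524, K−S=0.0000, hold=0.0000 ⇒ V=0.0000 continue  boundary S*=95.1323
step 3: (k=3,j=0): S=78.1750, K−S=79.6950, hold=78.4064 ⇒ V=79.6950 exercise | (k=3,j=1): S=115.7681, K−S=42.1019, hold=45.9781 ⇒ V=45.9781 continue | (k=3,j=2): S=171.4391, K−S=0.0000, hold=17.5107 ⇒ V=17.5107 continue | (k=3,j=3): S=253.8815, K−S=0.0000, hold=3.1689 ⇒ V=3.1689 continue  boundary S*=78.1750
step 2: (k=2,j=0): S=95.1323, K−S=62.7377, hold=63.2632 ⇒ V=63.2632 continue | (k=2,j=1): S=140.8800, K−S=16.9900, hold=32.2786 ⇒ V=32.2786 continue | (k=2,j=2): S=208.6270, K−S=0.0000, hold=10.6551 ⇒ V=10.6551 continue  boundary S*=-
step 1: (k=1,j=0): S=115.7681, K−S=42.1019, hold=48.2444 ⇒ V=48.2444 continue | (k=1,j=1): S=171.4391, K−S=0.0000, hold=21.8942 ⇒ V=21.8942 continue  boundary S*=-
step 0: (k=0,j=0): S=140.8800, K−S=16.9900, hold=35.5173 ⇒ V=35.5173 continue  boundary S*=-

price = 35.5173
boundary = - - - 78.1750 95.1323 78.1750 95.1323
tree:
35.5173
48.2444 21.8942
63.2632 32.2786 10.6551
79.6950 45.9781 17.5107 3.1689
93.6298 62.7377 28.0248 6.0501 0.0000
105.0806 79.6950 43.1827 11.5507 0.0000 0.0000
114.4904 93.6298 62.7377 22.0524 0.0000 0.0000 0.0000
122.2228 105.0806 79.6950 42.1019 0.0000 0.0000 0.0000 0.0000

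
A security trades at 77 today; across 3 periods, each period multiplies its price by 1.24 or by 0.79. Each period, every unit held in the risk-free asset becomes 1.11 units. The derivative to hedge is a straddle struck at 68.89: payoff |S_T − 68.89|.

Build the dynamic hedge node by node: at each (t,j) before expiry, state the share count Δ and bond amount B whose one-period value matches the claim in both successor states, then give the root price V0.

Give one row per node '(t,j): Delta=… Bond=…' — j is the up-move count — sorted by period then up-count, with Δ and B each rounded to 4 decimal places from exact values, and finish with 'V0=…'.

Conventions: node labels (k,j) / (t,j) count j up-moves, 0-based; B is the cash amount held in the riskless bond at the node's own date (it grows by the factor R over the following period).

(0,0): Delta=0.7364 Bond=-26.5650
(1,0): Delta=0.1534 Bond=5.9764
(1,1): Delta=0.8873 Bond=-43.8942
(2,0): Delta=-1.0000 Bond=62.0631
(2,1): Delta=0.4520 Bond=-15.8843
(2,2): Delta=1.0000 Bond=-62.0631
V0=30.1402

No-arbitrage ⇒ martingale measure with p* = (R−d)/(u−d) = 0.7111.
Expiry values: V(3,0)=30.9260, V(3,1)=9.3009, V(3,2)=24.6422, V(3,3)=77.9200
  t=2,j=0: stock 48.0557 → up 59.5891 (V=9.3009), down 37.9640 (V=30.9260). Price 14.0074; hedge Δ=-1.0000, bond B=62.0631.
  t=2,j=1: stock 75.4292 → up 93.5322 (V=24.6422), down 59.5891 (V=9.3009). Price 18.2075; hedge Δ=0.4520, bond B=-15.8843.
  t=2,j=2: stock 118.3952 → up 146.8100 (V=77.9200), down 93.5322 (V=24.6422). Price 56.3321; hedge Δ=1.0000, bond B=-62.0631.
  t=1,j=0: stock 60.8300 → up 75.4292 (V=18.2075), down 48.0557 (V=14.0074). Price 15.3100; hedge Δ=0.1534, bond B=5.9764.
  t=1,j=1: stock 95.4800 → up 118.3952 (V=56.3321), down 75.4292 (V=18.2075). Price 40.8273; hedge Δ=0.8873, bond B=-43.8942.
  t=0,j=0: stock 77.0000 → up 95.4800 (V=40.8273), down 60.8300 (V=15.3100). Price 30.1402; hedge Δ=0.7364, bond B=-26.5650.
Verification: the root portfolio costs Δ(0,0)·S0 + B(0,0) = 30.1402, matching V0.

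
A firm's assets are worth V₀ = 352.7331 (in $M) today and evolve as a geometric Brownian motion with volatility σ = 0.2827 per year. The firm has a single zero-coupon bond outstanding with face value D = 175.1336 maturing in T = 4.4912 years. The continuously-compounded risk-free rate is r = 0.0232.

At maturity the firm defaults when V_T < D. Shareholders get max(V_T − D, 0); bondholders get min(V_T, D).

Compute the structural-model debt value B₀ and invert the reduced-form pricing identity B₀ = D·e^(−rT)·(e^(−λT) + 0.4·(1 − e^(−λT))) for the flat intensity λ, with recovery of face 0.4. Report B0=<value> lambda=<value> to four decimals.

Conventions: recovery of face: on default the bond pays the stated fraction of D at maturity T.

B0=152.1108 lambda=0.0138

Equity is a call on the firm's assets struck at D = 175.1336:
d₁ = [ln(V₀/D) + (r + σ²/2)T] / (σ√T)
   = [ln(352.7331/175.1336) + (0.0232 + 0.5·0.2827²)·4.4912] / (0.2827·√4.4912)
   = [0.700163 + 0.283663] / 0.599111 = 1.642143
d₂ = d₁ − σ√T = 1.642143 − 0.599111 = 1.043032
N(d₁) = 0.949720,  N(d₂) = 0.851533,  e^(−rT) = 0.901049
E₀ = V₀·N(d₁) − D·e^(−rT)·N(d₂)
   = 352.7331·0.949720 − 175.1336·0.901049·0.851533 = 200.622310
B₀ = V₀ − E₀ = 352.7331 − 200.622310 = 152.110790
e^(−λT) = (B₀·e^(rT)/D − 0.4)/(1 − 0.4) = (152.1108·1.109818/175.1336 − 0.4)/0.6 = 0.93987134
λ = −ln(0.93987134)/4.4912 = 0.013808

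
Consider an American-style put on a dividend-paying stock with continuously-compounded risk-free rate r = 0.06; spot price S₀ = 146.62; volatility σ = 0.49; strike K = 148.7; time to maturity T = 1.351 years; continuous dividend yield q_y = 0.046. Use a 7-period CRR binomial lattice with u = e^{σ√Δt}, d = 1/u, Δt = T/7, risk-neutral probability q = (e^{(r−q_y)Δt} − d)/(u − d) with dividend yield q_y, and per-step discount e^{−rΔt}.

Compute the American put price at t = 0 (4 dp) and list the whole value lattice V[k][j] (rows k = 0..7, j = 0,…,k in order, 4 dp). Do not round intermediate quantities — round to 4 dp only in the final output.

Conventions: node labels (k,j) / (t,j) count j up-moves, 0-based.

price = 32.3293
tree:
32.3293
43.5660 19.5724
56.9304 28.5252 9.2491
71.8353 40.3706 14.9342 2.6120
86.7219 55.0897 23.6092 4.8275 0.0000
98.7253 71.8353 36.2564 8.9222 0.0000 0.0000
108.4041 86.7219 53.3730 16.4899 0.0000 0.0000 0.0000
116.2083 98.7253 71.8353 30.4763 0.0000 0.0000 0.0000 0.0000

Δt=0.19300  u=1.24019  d=0.80633  q=0.45263  discount=0.98849
step 7 (expiry): payoffs max(K−S,0) = 116.2083 98.7253 71.8353 30.4763 0.0000 0.0000 0.0000 0.0000
k=6: (k=6,j=0): S=40.2959, K−S=108.4041, hold=107.0482 ⇒ V=108.4041 exercise | (k=6,j=1): S=61.9781, K−S=86.7219, hold=85.5577 ⇒ V=86.7219 exercise | (k=6,j=2): S=95.3270, K−S=53.3730, hold=52.5036 ⇒ V=53.3730 exercise | (k=6,j=3): S=146.6200, K−S=2.0800, hold=16.4899 ⇒ V=16.4899 continue | (k=6,j=4): S=225.5125, K−S=0.0000, hold=0.0000 ⇒ V=0.0000 continue | (k=6,j=5): S=346.8550, K−S=0.0000, hold=0.0000 ⇒ V=0.0000 continue | (k=6,j=6): S=533.4888, K−S=0.0000, hold=0.0000 ⇒ V=0.0000 continue
k=5: (k=5,j=0): S=49.9747, K−S=98.7253, hold=97.4550 ⇒ V=98.7253 exercise | (k=5,j=1): S=76.8647, K−S=71.8353, hold=70.8026 ⇒ V=71.8353 exercise | (k=5,j=2): S=118.2237, K−S=30.4763, hold=36.2564 ⇒ V=36.2564 continue | (k=5,j=3): S=181.8368, K−S=0.0000, hold=8.9222 ⇒ V=8.9222 continue | (k=5,j=4): S=279.6786, K−S=0.0000, hold=0.0000 ⇒ V=0.0000 continue | (k=5,j=5): S=430.1665, K−S=0.0000, hold=0.0000 ⇒ V=0.0000 continue
k=4: (k=4,j=0): S=61.9781, K−S=86.7219, hold=85.5577 ⇒ V=86.7219 exercise | (k=4,j=1): S=95.3270, K−S=53.3730, hold=55.0897 ⇒ V=55.0897 continue | (k=4,j=2): S=146.6200, K−S=2.0800, hold=23.6092 ⇒ V=23.6092 continue | (k=4,j=3): S=225.5125, K−S=0.0000, hold=4.8275 ⇒ V=4.8275 continue | (k=4,j=4): S=346.8550, K−S=0.0000, hold=0.0000 ⇒ V=0.0000 continue
k=3: (k=3,j=0): S=76.8647, K−S=71.8353, hold=71.5707 ⇒ V=71.8353 exercise | (k=3,j=1): S=118.2237, K−S=30.4763, hold=40.3706 ⇒ V=40.3706 continue | (k=3,j=2): S=181.8368, K−S=0.0000, hold=14.9342 ⇒ V=14.9342 continue | (k=3,j=3): S=279.6786, K−S=0.0000, hold=2.6120 ⇒ V=2.6120 continue
k=2: (k=2,j=0): S=95.3270, K−S=53.3730, hold=56.9304 ⇒ V=56.9304 continue | (k=2,j=1): S=146.6200, K−S=2.0800, hold=28.5252 ⇒ V=28.5252 continue | (k=2,j=2): S=225.5125, K−S=0.0000, hold=9.2491 ⇒ V=9.2491 continue
k=1: (k=1,j=0): S=118.2237, K−S=30.4763, hold=43.5660 ⇒ V=43.5660 continue | (k=1,j=1): S=181.8368, K−S=0.0000, hold=19.5724 ⇒ V=19.5724 continue
k=0: (k=0,j=0): S=146.6200, K−S=2.0800, hold=32.3293 ⇒ V=32.3293 continue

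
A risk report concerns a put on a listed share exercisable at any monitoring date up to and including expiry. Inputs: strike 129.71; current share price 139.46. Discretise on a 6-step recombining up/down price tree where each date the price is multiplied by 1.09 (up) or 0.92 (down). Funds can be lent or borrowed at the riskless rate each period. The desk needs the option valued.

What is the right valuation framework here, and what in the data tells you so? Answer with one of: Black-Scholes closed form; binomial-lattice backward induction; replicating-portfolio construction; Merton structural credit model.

Key observation: the defining feature is the embedded early-exercise option across 6 discrete dates on the spot-139.46 tree; pricing the strike-129.71 put means working backward with an exercise test at every node.

framework: binomial-lattice backward induction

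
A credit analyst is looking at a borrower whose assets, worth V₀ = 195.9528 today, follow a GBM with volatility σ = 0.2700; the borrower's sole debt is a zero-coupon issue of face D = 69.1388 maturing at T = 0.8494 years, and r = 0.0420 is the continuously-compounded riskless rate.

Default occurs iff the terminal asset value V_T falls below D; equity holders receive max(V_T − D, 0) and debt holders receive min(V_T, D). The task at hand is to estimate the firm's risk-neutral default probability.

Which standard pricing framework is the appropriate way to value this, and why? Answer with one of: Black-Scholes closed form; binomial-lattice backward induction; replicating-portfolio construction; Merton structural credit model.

Key observation: the asked-for credit quantity lives on the firm's capital structure — asset value, asset volatility, debt face 69.1388 — which is the structural model's domain.

framework: Merton structural credit model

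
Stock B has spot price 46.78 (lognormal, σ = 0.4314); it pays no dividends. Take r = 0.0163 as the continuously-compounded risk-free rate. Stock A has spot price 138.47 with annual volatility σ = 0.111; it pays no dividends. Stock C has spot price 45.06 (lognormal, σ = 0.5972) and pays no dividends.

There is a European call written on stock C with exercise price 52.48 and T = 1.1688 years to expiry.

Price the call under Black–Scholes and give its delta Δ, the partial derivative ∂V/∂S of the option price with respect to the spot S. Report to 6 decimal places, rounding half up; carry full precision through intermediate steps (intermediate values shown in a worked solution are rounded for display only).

price = 9.257352
Δ = 0.546263

σ√T = 0.5972·√1.1688 = 0.645639
d₁ = (ln(S/K) + (r+σ²/2)T) / (σ√T) = (ln(45.06/52.48) + (0.0163+0.5972²/2)·1.1688) / 0.645639 = (-0.152437 + 0.227476) / 0.645639 = 0.116225
d₂ = d₁ − σ√T = 0.116225 − 0.645639 = -0.529415
e^{−rT} = 0.981129
N(d₁) = 0.546263,  N(d₂) = 0.298259
Call price V = S·N(d₁) − K·e^{−rT}·N(d₂) = 24.614600 − 15.357248 = 9.257352
Δ = N(d₁) = 0.546263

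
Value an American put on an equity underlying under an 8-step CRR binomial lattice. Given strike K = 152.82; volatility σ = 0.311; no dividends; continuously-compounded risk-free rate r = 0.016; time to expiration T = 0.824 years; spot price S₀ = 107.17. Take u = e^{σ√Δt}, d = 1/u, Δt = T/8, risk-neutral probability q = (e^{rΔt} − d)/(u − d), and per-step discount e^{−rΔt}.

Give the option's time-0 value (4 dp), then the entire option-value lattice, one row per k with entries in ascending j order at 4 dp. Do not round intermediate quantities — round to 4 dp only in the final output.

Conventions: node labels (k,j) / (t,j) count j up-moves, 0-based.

Δt=0.10300, u=1.10496, d=0.90501, q=0.48332, disc=e^(-rΔt)=0.99835
k=8 terminal: V=max(K-S,0) → 104.5926 93.9372 80.9275 65.0435 45.6500 21.9717 0.0000 0.0000 0.0000
k=7: j=0 S=53.2895 intr=99.5305 cont=99.2789 V=99.5305[EX]; j=1 S=65.0633 intr=87.7567 cont=87.5051 V=87.7567[EX]; j=2 S=79.4385 intr=73.3815 cont=73.1299 V=73.3815[EX]; j=3 S=96.9897 intr=55.8303 cont=55.5786 V=55.8303[EX]; j=4 S=118.4188 intr=34.4012 cont=34.1496 V=34.4012[EX]; j=5 S=144.5824 intr=8.2376 cont=11.3337 V=11.3337[hold]; j=6 S=176.5267 intr=0.0000 cont=0.0000 V=0.0000[hold]; j=7 S=215.5288 intr=0.0000 cont=0.0000 V=0.0000[hold]
k=6: j=0 S=58.8828 intr=93.9372 cont=93.6855 V=93.9372[EX]; j=1 S=71.8925 intr=80.9275 cont=80.6759 V=80.9275[EX]; j=2 S=87.7765 intr=65.0435 cont=64.7918 V=65.0435[EX]; j=3 S=107.1700 intr=45.6500 cont=45.3984 V=45.6500[EX]; j=4 S=130.8483 intr=21.9717 cont=23.2140 V=23.2140[hold]; j=5 S=159.7581 intr=0.0000 cont=5.8463 V=5.8463[hold]; j=6 S=195.0553 intr=0.0000 cont=0.0000 V=0.0000[hold]
k=5: j=0 S=65.0633 intr=87.7567 cont=87.5051 V=87.7567[EX]; j=1 S=79.4385 intr=73.3815 cont=73.1299 V=73.3815[EX]; j=2 S=96.9897 intr=55.8303 cont=55.5786 V=55.8303[EX]; j=3 S=118.4188 intr=34.4012 cont=34.7490 V=34.7490[hold]; j=4 S=144.5824 intr=8.2376 cont=14.7955 V=14.7955[hold]; j=5 S=176.5267 intr=0.0000 cont=3.0157 V=3.0157[hold]
k=4: j=0 S=71.8925 intr=80.9275 cont=80.6759 V=80.9275[EX]; j=1 S=87.7765 intr=65.0435 cont=64.7918 V=65.0435[EX]; j=2 S=107.1700 intr=45.6500 cont=45.5662 V=45.6500[EX]; j=3 S=130.8483 intr=21.9717 cont=25.0638 V=25.0638[hold]; j=4 S=159.7581 intr=0.0000 cont=9.0871 V=9.0871[hold]
k=3: j=0 S=79.4385 intr=73.3815 cont=73.1299 V=73.3815[EX]; j=1 S=96.9897 intr=55.8303 cont=55.5786 V=55.8303[EX]; j=2 S=118.4188 intr=34.4012 cont=35.6416 V=35.6416[hold]; j=3 S=144.5824 intr=8.2376 cont=17.3135 V=17.3135[hold]
k=2: j=0 S=87.7765 intr=65.0435 cont=64.7918 V=65.0435[EX]; j=1 S=107.1700 intr=45.6500 cont=45.9969 V=45.9969[hold]; j=2 S=130.8483 intr=21.9717 cont=26.7392 V=26.7392[hold]
k=1: j=0 S=96.9897 intr=55.8303 cont=55.7460 V=55.8303[EX]; j=1 S=118.4188 intr=34.4012 cont=36.6289 V=36.6289[hold]
k=0: j=0 S=107.1700 intr=45.6500 cont=46.4733 V=46.4733[hold]

price = 46.4733
tree:
46.4733
55.8303 36.6289
65.0435 45.9969 26.7392
73.3815 55.8303 35.6416 17.3135
80.9275 65.0435 45.6500 25.0638 9.0871
87.7567 73.3815 55.8303 34.7490 14.7955 3.0157
93.9372 80.9275 65.0435 45.6500 23.2140 5.8463 0.0000
99.5305 87.7567 73.3815 55.8303 34.4012 11.3337 0.0000 0.0000
104.5926 93.9372 80.9275 65.0435 45.6500 21.9717 0.0000 0.0000 0.0000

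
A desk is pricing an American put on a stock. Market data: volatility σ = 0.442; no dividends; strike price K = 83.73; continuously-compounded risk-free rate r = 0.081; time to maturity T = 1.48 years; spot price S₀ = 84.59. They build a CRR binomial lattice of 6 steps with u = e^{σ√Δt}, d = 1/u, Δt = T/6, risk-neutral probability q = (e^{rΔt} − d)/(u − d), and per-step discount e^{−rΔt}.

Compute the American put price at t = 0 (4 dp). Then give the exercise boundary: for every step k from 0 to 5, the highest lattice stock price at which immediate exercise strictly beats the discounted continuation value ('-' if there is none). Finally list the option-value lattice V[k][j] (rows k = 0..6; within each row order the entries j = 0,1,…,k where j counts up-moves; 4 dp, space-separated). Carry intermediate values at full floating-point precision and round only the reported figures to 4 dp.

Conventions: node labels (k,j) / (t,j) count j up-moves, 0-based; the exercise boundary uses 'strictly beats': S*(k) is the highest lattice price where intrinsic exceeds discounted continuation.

price = 13.0368
boundary = - - 54.5312 43.7832 54.5312 67.9175
tree:
13.0368
19.8922 6.4641
29.1988 11.0597 1.9646
39.9468 18.3670 3.9372 0.0000
48.5763 29.1988 7.8903 0.0000 0.0000
55.5050 39.9468 15.8125 0.0000 0.0000 0.0000
61.0681 48.5763 29.1988 0.0000 0.0000 0.0000 0.0000

Δt=0.24667  u=1.24548  d=0.80290  q=0.49094  discount=0.98022
step 6 (expiry): payoffs max(K−S,0) = 61.0681 48.5763 29.1988 0.0000 0.0000 0.0000 0.0000
step 5: (k=5,j=0): S=28.2250, K−S=55.5050, hold=53.8487 ⇒ V=55.5050 exercise | (k=5,j=1): S=43.7832, K−S=39.9468, hold=38.2904 ⇒ V=39.9468 exercise | (k=5,j=2): S=67.9175, K−S=15.8125, hold=14.5700 ⇒ V=15.8125 exercise | (k=5,j=3): S=105.3552, K−S=0.0000, hold=0.0000 ⇒ V=0.0000 continue | (k=5,j=4): S=163.4294, K−S=0.0000, hold=0.0000 ⇒ V=0.0000 continue | (k=5,j=5): S=253.5154, K−S=0.0000, hold=0.0000 ⇒ V=0.0000 continue  boundary S*=67.9175
step 4: (k=4,j=0): S=35.1537, K−S=48.5763, hold=46.9200 ⇒ V=48.5763 exercise | (k=4,j=1): S=54.5312, K−S=29.1988, hold=27.5425 ⇒ V=29.1988 exercise | (k=4,j=2): S=84.5900, K−S=0.0000, hold=7.8903 ⇒ V=7.8903 continue | (k=4,j=3): S=131.2179, K−S=0.0000, hold=0.0000 ⇒ V=0.0000 continue | (k=4,j=4): S=203.5482, K−S=0.0000, hold=0.0000 ⇒ V=0.0000 continue  boundary S*=54.5312
step 3: (k=3,j=0): S=43.7832, K−S=39.9468, hold=38.2904 ⇒ V=39.9468 exercise | (k=3,j=1): S=67.9175, K−S=15.8125, hold=18.3670 ⇒ V=18.3670 continue | (k=3,j=2): S=105.3552, K−S=0.0000, hold=3.9372 ⇒ V=3.9372 continue | (k=3,j=3): S=163.4294, K−S=0.0000, hold=0.0000 ⇒ V=0.0000 continue  boundary S*=43.7832
step 2: (k=2,j=0): S=54.5312, K−S=29.1988, hold=28.7718 ⇒ V=29.1988 exercise | (k=2,j=1): S=84.5900, K−S=0.0000, hold=11.0597 ⇒ V=11.0597 continue | (k=2,j=2): S=131.2179, K−S=0.0000, hold=1.9646 ⇒ V=1.9646 continue  boundary S*=54.5312
step 1: (k=1,j=0): S=67.9175, K−S=15.8125, hold=19.8922 ⇒ V=19.8922 continue | (k=1,j=1): S=105.3552, K−S=0.0000, hold=6.4641 ⇒ V=6.4641 continue  boundary S*=-
step 0: (k=0,j=0): S=84.5900, K−S=0.0000, hold=13.0368 ⇒ V=13.0368 continue  boundary S*=-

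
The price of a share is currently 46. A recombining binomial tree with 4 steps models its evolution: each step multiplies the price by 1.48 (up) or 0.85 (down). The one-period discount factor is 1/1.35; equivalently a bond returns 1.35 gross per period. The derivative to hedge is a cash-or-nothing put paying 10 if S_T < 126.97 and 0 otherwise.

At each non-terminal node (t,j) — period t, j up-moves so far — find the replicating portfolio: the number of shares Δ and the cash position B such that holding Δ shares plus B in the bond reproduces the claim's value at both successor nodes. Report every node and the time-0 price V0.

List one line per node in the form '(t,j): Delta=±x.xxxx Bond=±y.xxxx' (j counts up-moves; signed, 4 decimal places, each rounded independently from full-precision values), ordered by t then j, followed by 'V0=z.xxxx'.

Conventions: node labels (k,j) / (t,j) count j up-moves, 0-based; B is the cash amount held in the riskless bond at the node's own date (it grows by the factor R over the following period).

Arbitrage-free pricing uses the up-move probability p* = (R−d)/(u−d) = 0.7937, discounting each step at R = 1.35.
At maturity the claim pays: V(4,0)=10.0000, V(4,1)=10.0000, V(4,2)=10.0000, V(4,3)=10.0000, V(4,4)=0.0000
Node (3,0) S=28.2497: V=(p*·10.0000+(1−p*)·10.0000)/1.35=7.4074; Δ=(10.0000−10.0000)/(41.8096−24.0123)=0.0000; B=V−Δ·S=7.4074
Node (3,1) S=49.1878: V=(p*·10.0000+(1−p*)·10.0000)/1.35=7.4074; Δ=(10.0000−10.0000)/(72.7979−41.8096)=0.0000; B=V−Δ·S=7.4074
Node (3,2) S=85.6446: V=(p*·10.0000+(1−p*)·10.0000)/1.35=7.4074; Δ=(10.0000−10.0000)/(126.7541−72.7979)=0.0000; B=V−Δ·S=7.4074
Node (3,3) S=149.1224: V=(p*·0.0000+(1−p*)·10.0000)/1.35=1.5285; Δ=(0.0000−10.0000)/(220.7012−126.7541)=-0.1064; B=V−Δ·S=17.4015
Node (2,0) S=33.2350: V=(p*·7.4074+(1−p*)·7.4074)/1.35=5.4870; Δ=(7.4074−7.4074)/(49.1878−28.2497)=0.0000; B=V−Δ·S=5.4870
Node (2,1) S=57.8680: V=(p*·7.4074+(1−p*)·7.4074)/1.35=5.4870; Δ=(7.4074−7.4074)/(85.6446−49.1878)=0.0000; B=V−Δ·S=5.4870
Node (2,2) S=100.7584: V=(p*·1.5285+(1−p*)·7.4074)/1.35=2.0308; Δ=(1.5285−7.4074)/(149.1224−85.6446)=-0.0926; B=V−Δ·S=11.3624
Node (1,0) S=39.1000: V=(p*·5.4870+(1−p*)·5.4870)/1.35=4.0644; Δ=(5.4870−5.4870)/(57.8680−33.2350)=0.0000; B=V−Δ·S=4.0644
Node (1,1) S=68.0800: V=(p*·2.0308+(1−p*)·5.4870)/1.35=2.0326; Δ=(2.0308−5.4870)/(100.7584−57.8680)=-0.0806; B=V−Δ·S=7.5185
Node (0,0) S=46.0000: V=(p*·2.0326+(1−p*)·4.0644)/1.35=1.8162; Δ=(2.0326−4.0644)/(68.0800−39.1000)=-0.0701; B=V−Δ·S=5.0413
Sanity check at the root: Δ(0,0)·S0 + B(0,0) reproduces V0 = 1.8162.

(0,0): Delta=-0.0701 Bond=5.0413
(1,0): Delta=0.0000 Bond=4.0644
(1,1): Delta=-0.0806 Bond=7.5185
(2,0): Delta=0.0000 Bond=5.4870
(2,1): Delta=0.0000 Bond=5.4870
(2,2): Delta=-0.0926 Bond=11.3624
(3,0): Delta=0.0000 Bond=7.4074
(3,1): Delta=0.0000 Bond=7.4074
(3,2): Delta=0.0000 Bond=7.4074
(3,3): Delta=-0.1064 Bond=17.4015
V0=1.8162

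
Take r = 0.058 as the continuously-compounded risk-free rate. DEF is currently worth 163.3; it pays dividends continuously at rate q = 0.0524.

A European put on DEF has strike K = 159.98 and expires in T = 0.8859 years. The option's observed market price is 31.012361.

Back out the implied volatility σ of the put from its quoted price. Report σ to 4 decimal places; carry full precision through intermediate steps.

sigma = 0.5769

At σ = 0.5769 the Black–Scholes value reproduces the quote:
σ√T = 0.5769·√0.8859 = 0.542991
d₁ = (ln(S/K) + (r−q+σ²/2)T) / (σ√T) = (ln(163.3/159.98) + (0.058−0.0524+0.5769²/2)·0.8859) / 0.542991 = (0.020540 + 0.152381) / 0.542991 = 0.318460
d₂ = d₁ − σ√T = 0.318460 − 0.542991 = -0.224531
e^{−rT} = 0.949916
e^{−qT} = 0.954640
N(−d₁) = 0.375068,  N(−d₂) = 0.588828
V = K·e^{−rT}·N(−d₂) − S·e^{−qT}·N(−d₁) = 89.482720 − 58.470359 = 31.012361 (the quoted price), and the Black–Scholes price is strictly increasing in σ, so σ is unique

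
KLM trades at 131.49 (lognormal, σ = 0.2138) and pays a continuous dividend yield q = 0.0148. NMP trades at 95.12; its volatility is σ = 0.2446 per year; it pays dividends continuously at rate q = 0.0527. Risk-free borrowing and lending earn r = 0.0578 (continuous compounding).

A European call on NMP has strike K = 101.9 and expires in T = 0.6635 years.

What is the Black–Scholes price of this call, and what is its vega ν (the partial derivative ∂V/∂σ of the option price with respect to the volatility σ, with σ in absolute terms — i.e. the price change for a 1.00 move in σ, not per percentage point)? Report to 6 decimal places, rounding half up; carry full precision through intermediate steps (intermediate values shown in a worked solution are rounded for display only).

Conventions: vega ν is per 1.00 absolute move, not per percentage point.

price = 4.829729
ν = 29.075819

σ√T = 0.2446·√0.6635 = 0.199240
d₁ = (ln(S/K) + (r−q+σ²/2)T) / (σ√T) = (ln(95.12/101.9) + (0.0578−0.0527+0.2446²/2)·0.6635) / 0.199240 = (-0.068853 + 0.023232) / 0.199240 = -0.228972
d₂ = d₁ − σ√T = -0.228972 − 0.199240 = -0.428213
e^{−rT} = 0.962376
e^{−qT} = 0.965638
N(d₁) = 0.409445,  N(d₂) = 0.334248
Call price V = S·e^{−qT}·N(d₁) − K·e^{−rT}·N(d₂) = 37.608139 − 32.778410 = 4.829729
φ(d₁) = (1/√(2π))·e^{−d₁²/2} = 0.388620
ν = S·e^{−qT}·φ(d₁)·√T = 29.075819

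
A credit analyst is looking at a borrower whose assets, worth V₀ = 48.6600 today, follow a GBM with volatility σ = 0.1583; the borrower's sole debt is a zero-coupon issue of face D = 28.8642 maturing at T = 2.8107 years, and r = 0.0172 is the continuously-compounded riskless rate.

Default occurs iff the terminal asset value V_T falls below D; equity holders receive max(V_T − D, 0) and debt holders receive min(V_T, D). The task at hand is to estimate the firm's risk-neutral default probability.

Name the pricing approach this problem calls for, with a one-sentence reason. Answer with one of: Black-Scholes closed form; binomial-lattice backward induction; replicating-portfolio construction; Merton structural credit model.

Key observation: assets follow a GBM and default happens iff V_T < 28.8642; valuing claims on that split (equity as a call, risky debt as the residual) is the structural model's definition.

framework: Merton structural credit model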